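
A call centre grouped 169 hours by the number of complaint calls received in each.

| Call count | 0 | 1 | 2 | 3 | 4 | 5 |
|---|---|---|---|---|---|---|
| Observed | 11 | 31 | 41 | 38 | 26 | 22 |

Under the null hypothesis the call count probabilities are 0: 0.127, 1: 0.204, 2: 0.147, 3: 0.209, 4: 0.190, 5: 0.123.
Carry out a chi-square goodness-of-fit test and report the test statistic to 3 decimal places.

Expected counts E_i = n·p_i: 169×0.127 = 21.463, 169×0.204 = 34.476, 169×0.147 = 24.843, 169×0.209 = 35.321, 169×0.190 = 32.11, 169×0.123 = 20.787.
χ² = (11−21.463)²/21.463 + (31−34.476)²/34.476 + (41−24.843)²/24.843 + (38−35.321)²/35.321 + (26−32.11)²/32.11 + (22−20.787)²/20.787
   = 5.1006 + 0.3505 + 10.5079 + 0.2032 + 1.1626 + 0.0708
Sum = 17.396

17.396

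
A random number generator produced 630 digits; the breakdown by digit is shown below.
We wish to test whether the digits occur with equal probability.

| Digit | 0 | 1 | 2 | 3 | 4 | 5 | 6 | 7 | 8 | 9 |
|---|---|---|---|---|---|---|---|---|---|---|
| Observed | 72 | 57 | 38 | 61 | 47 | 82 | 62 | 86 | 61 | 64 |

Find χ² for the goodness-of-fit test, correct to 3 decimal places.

30.127

Expected count for each of the 10 categories: 630/10 = 63.
0: (72 − 63)²/63 = 81/63 = 1.2857
1: (57 − 63)²/63 = 36/63 = 0.5714
2: (38 − 63)²/63 = 625/63 = 9.9206
3: (61 − 63)²/63 = 4/63 = 0.0635
4: (47 − 63)²/63 = 256/63 = 4.0635
5: (82 − 63)²/63 = 361/63 = 5.7302
6: (62 − 63)²/63 = 1/63 = 0.0159
7: (86 − 63)²/63 = 529/63 = 8.3968
8: (61 − 63)²/63 = 4/63 = 0.0635
9: (64 − 63)²/63 = 1/63 = 0.0159
Sum = 30.127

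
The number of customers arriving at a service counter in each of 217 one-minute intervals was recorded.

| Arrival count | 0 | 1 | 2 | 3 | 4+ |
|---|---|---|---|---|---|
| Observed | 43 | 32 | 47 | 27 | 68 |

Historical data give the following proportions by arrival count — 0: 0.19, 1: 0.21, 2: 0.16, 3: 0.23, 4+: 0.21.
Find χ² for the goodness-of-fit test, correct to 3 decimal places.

Expected counts E_i = n·p_i: 217×0.19 = 41.23, 217×0.21 = 45.57, 217×0.16 = 34.72, 217×0.23 = 49.91, 217×0.21 = 45.57.
0: (43 − 41.23)²/41.23 = 3.1329/41.23 = 0.0760
1: (32 − 45.57)²/45.57 = 184.1449/45.57 = 4.0409
2: (47 − 34.72)²/34.72 = 150.7984/34.72 = 4.3433
3: (27 − 49.91)²/49.91 = 524.8681/49.91 = 10.5163
4+: (68 − 45.57)²/45.57 = 503.1049/45.57 = 11.0403
Sum = 30.017

30.017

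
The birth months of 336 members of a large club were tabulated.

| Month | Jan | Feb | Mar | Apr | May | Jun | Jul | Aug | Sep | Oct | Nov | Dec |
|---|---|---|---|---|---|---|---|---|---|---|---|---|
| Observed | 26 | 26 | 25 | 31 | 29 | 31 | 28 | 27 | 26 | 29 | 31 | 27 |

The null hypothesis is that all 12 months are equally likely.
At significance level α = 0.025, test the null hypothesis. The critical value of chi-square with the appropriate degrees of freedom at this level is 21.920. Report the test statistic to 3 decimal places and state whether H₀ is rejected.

Under H₀ each category has probability 1/12, so each expected count is 336/12 = 28.
χ² = (26−28)²/28 + (26−28)²/28 + (25−28)²/28 + (31−28)²/28 + (29−28)²/28 + (31−28)²/28 + (28−28)²/28 + (27−28)²/28 + (26−28)²/28 + (29−28)²/28 + (31−28)²/28 + (27−28)²/28
   = 0.1429 + 0.1429 + 0.3214 + 0.3214 + 0.0357 + 0.3214 + 0.0000 + 0.0357 + 0.1429 + 0.0357 + 0.3214 + 0.0357
Sum = 1.857
df = 11. Since 1.857 < 21.920, we do not reject H₀.

1.857; do not reject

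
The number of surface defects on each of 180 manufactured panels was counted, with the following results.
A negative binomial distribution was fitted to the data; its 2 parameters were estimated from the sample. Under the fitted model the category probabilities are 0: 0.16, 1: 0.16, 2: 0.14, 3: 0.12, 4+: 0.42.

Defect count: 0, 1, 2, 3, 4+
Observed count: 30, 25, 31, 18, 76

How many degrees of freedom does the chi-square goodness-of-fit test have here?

2

There are k = 5 categories and 2 parameters estimated from the data, so df = 5 − 1 − 2 = 2.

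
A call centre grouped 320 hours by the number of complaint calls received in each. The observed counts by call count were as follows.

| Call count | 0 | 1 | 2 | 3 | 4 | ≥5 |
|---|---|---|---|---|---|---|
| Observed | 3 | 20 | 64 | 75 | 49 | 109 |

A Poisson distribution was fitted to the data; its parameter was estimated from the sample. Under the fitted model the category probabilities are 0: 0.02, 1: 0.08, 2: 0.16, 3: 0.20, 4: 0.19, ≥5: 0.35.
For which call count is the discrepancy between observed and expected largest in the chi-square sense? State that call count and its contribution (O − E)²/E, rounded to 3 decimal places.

2, 3.200

Expected counts E_i = n·p_i: 320×0.02 = 6.4, 320×0.08 = 25.6, 320×0.16 = 51.2, 320×0.20 = 64, 320×0.19 = 60.8, 320×0.35 = 112.
cat         O        E   (O−E)²/E
0           3      6.4     1.8063
1          20     25.6     1.2250
2          64     51.2     3.2000
3          75       64     1.8906
4          49     60.8     2.2901
≥5        109      112     0.0804
The largest term is for 2: 3.200.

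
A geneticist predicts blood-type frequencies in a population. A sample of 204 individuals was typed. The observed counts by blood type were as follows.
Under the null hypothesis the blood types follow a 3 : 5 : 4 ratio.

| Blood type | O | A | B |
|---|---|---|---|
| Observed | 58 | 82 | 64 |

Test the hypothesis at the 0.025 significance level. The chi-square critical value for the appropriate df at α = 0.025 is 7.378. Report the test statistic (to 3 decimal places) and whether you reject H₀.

Ratio total = 12. Expected counts: 204×3/12 = 51, 204×5/12 = 85, 204×4/12 = 68.
O: (58 − 51)²/51 = 49/51 = 0.9608
A: (82 − 85)²/85 = 9/85 = 0.1059
B: (64 − 68)²/68 = 16/68 = 0.2353
Sum = 1.302
df = 2. Since 1.302 < 7.378, we do not reject H₀.

1.302; do not reject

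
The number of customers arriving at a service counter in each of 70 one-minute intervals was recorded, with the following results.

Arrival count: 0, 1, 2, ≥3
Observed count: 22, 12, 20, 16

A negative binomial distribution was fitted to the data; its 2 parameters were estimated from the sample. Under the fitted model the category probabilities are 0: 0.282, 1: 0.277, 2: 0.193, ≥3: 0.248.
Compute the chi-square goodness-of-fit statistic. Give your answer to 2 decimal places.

Expected counts E_i = n·p_i: 70×0.282 = 19.74, 70×0.277 = 19.39, 70×0.193 = 13.51, 70×0.248 = 17.36.
0: (22 − 19.74)²/19.74 = 5.1076/19.74 = 0.259
1: (12 − 19.39)²/19.39 = 54.6121/19.39 = 2.817
2: (20 − 13.51)²/13.51 = 42.1201/13.51 = 3.118
≥3: (16 − 17.36)²/17.36 = 1.8496/17.36 = 0.107
Sum = 6.30

6.30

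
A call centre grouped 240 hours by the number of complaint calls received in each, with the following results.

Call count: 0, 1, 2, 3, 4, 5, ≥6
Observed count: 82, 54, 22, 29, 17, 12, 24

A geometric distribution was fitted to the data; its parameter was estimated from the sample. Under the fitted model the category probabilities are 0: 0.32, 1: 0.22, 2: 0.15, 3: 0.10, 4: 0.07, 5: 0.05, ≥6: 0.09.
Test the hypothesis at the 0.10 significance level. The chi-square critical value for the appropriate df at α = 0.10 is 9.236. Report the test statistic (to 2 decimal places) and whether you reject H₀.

7.13; do not reject

Expected counts E_i = n·p_i: 240×0.32 = 76.8, 240×0.22 = 52.8, 240×0.15 = 36, 240×0.10 = 24, 240×0.07 = 16.8, 240×0.05 = 12, 240×0.09 = 21.6.
0: (82 − 76.8)²/76.8 = 27.04/76.8 = 0.352
1: (54 − 52.8)²/52.8 = 1.44/52.8 = 0.027
2: (22 − 36)²/36 = 196/36 = 5.444
3: (29 − 24)²/24 = 25/24 = 1.042
4: (17 − 16.8)²/16.8 = 0.04/16.8 = 0.002
5: (12 − 12)²/12 = 0/12 = 0.000
≥6: (24 − 21.6)²/21.6 = 5.76/21.6 = 0.267
Sum = 7.13
df = 5. Since 7.13 < 9.236, we do not reject H₀.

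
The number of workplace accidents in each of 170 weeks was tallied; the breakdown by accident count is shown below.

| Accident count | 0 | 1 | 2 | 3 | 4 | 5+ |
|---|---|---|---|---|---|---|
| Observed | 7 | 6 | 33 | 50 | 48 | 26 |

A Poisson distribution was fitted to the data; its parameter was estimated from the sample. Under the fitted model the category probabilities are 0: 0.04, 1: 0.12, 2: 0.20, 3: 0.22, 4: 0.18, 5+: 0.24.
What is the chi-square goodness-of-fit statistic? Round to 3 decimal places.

Expected counts E_i = n·p_i: 170×0.04 = 6.8, 170×0.12 = 20.4, 170×0.20 = 34, 170×0.22 = 37.4, 170×0.18 = 30.6, 170×0.24 = 40.8.
cat         O        E   (O−E)²/E
0           7      6.8     0.0059
1           6     20.4    10.1647
2          33       34     0.0294
3          50     37.4     4.2449
4          48     30.6     9.8941
5+         26     40.8     5.3686
Sum = 29.708

29.708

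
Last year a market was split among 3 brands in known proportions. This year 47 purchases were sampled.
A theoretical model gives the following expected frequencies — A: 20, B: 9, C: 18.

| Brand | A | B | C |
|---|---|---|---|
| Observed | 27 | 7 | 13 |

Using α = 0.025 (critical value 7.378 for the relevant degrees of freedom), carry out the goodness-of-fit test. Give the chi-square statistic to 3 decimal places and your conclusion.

4.283; do not reject

χ² = (27−20)²/20 + (7−9)²/9 + (13−18)²/18
   = 2.4500 + 0.4444 + 1.3889
Sum = 4.283
df = 2. Since 4.283 < 7.378, we do not reject H₀.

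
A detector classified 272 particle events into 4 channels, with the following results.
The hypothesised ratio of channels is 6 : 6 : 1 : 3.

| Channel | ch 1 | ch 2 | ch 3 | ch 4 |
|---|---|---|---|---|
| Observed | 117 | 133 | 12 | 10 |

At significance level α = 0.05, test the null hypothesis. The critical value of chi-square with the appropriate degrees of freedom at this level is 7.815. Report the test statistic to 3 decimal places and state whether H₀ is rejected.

46.059; reject

Ratio total = 16. Expected counts: 272×6/16 = 102, 272×6/16 = 102, 272×1/16 = 17, 272×3/16 = 51.
χ² = (117−102)²/102 + (133−102)²/102 + (12−17)²/17 + (10−51)²/51
   = 2.2059 + 9.4216 + 1.4706 + 32.9608
Sum = 46.059
df = 3. Since 46.059 > 7.815, we reject H₀.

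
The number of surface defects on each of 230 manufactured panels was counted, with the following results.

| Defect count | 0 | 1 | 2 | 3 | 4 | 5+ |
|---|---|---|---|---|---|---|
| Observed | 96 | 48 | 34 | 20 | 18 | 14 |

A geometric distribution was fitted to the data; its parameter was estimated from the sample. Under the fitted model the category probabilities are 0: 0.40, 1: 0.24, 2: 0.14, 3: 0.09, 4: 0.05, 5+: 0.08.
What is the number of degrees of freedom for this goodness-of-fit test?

4

There are k = 6 categories and 1 parameter estimated from the data, so df = 6 − 1 − 1 = 4.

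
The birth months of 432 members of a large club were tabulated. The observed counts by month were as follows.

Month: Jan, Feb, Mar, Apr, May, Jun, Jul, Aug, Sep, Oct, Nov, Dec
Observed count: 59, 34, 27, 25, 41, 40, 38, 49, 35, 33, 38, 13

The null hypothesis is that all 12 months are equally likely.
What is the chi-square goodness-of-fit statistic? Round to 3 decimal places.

Expected count for each of the 12 categories: 432/12 = 36.
χ² = (59−36)²/36 + (34−36)²/36 + (27−36)²/36 + (25−36)²/36 + (41−36)²/36 + (40−36)²/36 + (38−36)²/36 + (49−36)²/36 + (35−36)²/36 + (33−36)²/36 + (38−36)²/36 + (13−36)²/36
   = 14.6944 + 0.1111 + 2.2500 + 3.3611 + 0.6944 + 0.4444 + 0.1111 + 4.6944 + 0.0278 + 0.2500 + 0.1111 + 14.6944
Sum = 41.444

41.444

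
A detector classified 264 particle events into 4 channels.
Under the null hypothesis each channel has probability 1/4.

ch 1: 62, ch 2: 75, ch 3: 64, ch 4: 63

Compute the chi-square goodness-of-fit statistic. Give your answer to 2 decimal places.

Expected count for each of the 4 categories: 264/4 = 66.
χ² = (62−66)²/66 + (75−66)²/66 + (64−66)²/66 + (63−66)²/66
   = 0.242 + 1.227 + 0.061 + 0.136
Sum = 1.67

1.67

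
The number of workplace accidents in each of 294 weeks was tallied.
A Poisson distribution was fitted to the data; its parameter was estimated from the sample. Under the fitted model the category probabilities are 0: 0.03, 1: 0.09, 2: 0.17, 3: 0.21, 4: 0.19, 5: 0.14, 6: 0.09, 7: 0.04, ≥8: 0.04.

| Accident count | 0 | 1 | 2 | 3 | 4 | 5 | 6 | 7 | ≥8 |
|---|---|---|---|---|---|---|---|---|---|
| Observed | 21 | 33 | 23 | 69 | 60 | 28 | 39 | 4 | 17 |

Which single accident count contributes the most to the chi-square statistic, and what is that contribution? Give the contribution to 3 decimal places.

Expected counts E_i = n·p_i: 294×0.03 = 8.82, 294×0.09 = 26.46, 294×0.17 = 49.98, 294×0.21 = 61.74, 294×0.19 = 55.86, 294×0.14 = 41.16, 294×0.09 = 26.46, 294×0.04 = 11.76, 294×0.04 = 11.76.
cat         O        E   (O−E)²/E
0          21     8.82    16.8200
1          33    26.46     1.6165
2          23    49.98    14.5642
3          69    61.74     0.8537
4          60    55.86     0.3068
5          28    41.16     4.2076
6          39    26.46     5.9430
7           4    11.76     5.1205
≥8         17    11.76     2.3348
The largest term is for 0: 16.820.

0, 16.820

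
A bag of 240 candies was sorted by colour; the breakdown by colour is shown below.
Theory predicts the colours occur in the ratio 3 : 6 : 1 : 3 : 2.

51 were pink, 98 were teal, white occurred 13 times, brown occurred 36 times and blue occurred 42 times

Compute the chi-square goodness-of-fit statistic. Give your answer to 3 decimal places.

6.917

Ratio total = 15. Expected counts: 240×3/15 = 48, 240×6/15 = 96, 240×1/15 = 16, 240×3/15 = 48, 240×2/15 = 32.
pink: (51 − 48)²/48 = 9/48 = 0.1875
teal: (98 − 96)²/96 = 4/96 = 0.0417
white: (13 − 16)²/16 = 9/16 = 0.5625
brown: (36 − 48)²/48 = 144/48 = 3.0000
blue: (42 − 32)²/32 = 100/32 = 3.1250
Sum = 6.917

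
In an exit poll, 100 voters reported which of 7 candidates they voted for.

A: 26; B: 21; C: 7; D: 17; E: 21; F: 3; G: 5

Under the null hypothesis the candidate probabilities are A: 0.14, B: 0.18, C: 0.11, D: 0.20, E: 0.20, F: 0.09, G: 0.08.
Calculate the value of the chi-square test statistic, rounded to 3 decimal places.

17.865

Expected counts E_i = n·p_i: 100×0.14 = 14, 100×0.18 = 18, 100×0.11 = 11, 100×0.20 = 20, 100×0.20 = 20, 100×0.09 = 9, 100×0.08 = 8.
A: (26 − 14)²/14 = 144/14 = 10.2857
B: (21 − 18)²/18 = 9/18 = 0.5000
C: (7 − 11)²/11 = 16/11 = 1.4545
D: (17 − 20)²/20 = 9/20 = 0.4500
E: (21 − 20)²/20 = 1/20 = 0.0500
F: (3 − 9)²/9 = 36/9 = 4.0000
G: (5 − 8)²/8 = 9/8 = 1.1250
Sum = 17.865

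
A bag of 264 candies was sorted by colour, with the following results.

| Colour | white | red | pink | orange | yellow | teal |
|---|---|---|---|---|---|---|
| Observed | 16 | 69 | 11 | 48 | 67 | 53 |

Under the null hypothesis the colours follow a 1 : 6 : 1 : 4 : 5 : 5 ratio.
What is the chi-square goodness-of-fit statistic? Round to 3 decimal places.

Ratio total = 22. Expected counts: 264×1/22 = 12, 264×6/22 = 72, 264×1/22 = 12, 264×4/22 = 48, 264×5/22 = 60, 264×5/22 = 60.
cat         O        E   (O−E)²/E
white      16       12     1.3333
red        69       72     0.1250
pink       11       12     0.0833
orange     48       48     0.0000
yellow     67       60     0.8167
teal       53       60     0.8167
Sum = 3.175

3.175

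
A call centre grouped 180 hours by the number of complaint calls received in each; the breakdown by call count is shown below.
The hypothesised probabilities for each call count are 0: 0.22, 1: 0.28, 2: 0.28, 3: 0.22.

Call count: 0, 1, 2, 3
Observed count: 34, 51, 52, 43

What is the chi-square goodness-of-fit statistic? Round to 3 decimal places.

Expected counts E_i = n·p_i: 180×0.22 = 39.6, 180×0.28 = 50.4, 180×0.28 = 50.4, 180×0.22 = 39.6.
χ² = (34−39.6)²/39.6 + (51−50.4)²/50.4 + (52−50.4)²/50.4 + (43−39.6)²/39.6
   = 0.7919 + 0.0071 + 0.0508 + 0.2919
Sum = 1.142

1.142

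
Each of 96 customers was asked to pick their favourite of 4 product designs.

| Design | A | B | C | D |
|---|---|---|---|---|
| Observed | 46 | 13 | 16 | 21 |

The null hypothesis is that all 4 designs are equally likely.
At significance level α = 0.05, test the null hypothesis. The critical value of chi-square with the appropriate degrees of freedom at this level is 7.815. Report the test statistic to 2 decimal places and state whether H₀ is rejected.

Expected count for each of the 4 categories: 96/4 = 24.
A: (46 − 24)²/24 = 484/24 = 20.167
B: (13 − 24)²/24 = 121/24 = 5.042
C: (16 − 24)²/24 = 64/24 = 2.667
D: (21 − 24)²/24 = 9/24 = 0.375
Sum = 28.25
df = 3. Since 28.25 > 7.815, we reject H₀.

28.25; reject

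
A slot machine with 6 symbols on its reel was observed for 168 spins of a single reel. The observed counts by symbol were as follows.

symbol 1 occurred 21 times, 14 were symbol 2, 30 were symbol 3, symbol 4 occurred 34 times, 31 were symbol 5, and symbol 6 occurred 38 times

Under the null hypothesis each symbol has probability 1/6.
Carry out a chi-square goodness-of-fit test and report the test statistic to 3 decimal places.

Expected count for each of the 6 categories: 168/6 = 28.
χ² = (21−28)²/28 + (14−28)²/28 + (30−28)²/28 + (34−28)²/28 + (31−28)²/28 + (38−28)²/28
   = 1.7500 + 7.0000 + 0.1429 + 1.2857 + 0.3214 + 3.5714
Sum = 14.071

14.071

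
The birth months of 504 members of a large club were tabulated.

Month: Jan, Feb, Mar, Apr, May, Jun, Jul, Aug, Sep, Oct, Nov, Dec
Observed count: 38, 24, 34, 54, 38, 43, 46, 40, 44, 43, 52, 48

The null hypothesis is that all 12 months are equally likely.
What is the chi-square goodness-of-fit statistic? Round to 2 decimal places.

Expected count for each of the 12 categories: 504/12 = 42.
Jan: (38 − 42)²/42 = 16/42 = 0.381
Feb: (24 − 42)²/42 = 324/42 = 7.714
Mar: (34 − 42)²/42 = 64/42 = 1.524
Apr: (54 − 42)²/42 = 144/42 = 3.429
May: (38 − 42)²/42 = 16/42 = 0.381
Jun: (43 − 42)²/42 = 1/42 = 0.024
Jul: (46 − 42)²/42 = 16/42 = 0.381
Aug: (40 − 42)²/42 = 4/42 = 0.095
Sep: (44 − 42)²/42 = 4/42 = 0.095
Oct: (43 − 42)²/42 = 1/42 = 0.024
Nov: (52 − 42)²/42 = 100/42 = 2.381
Dec: (48 − 42)²/42 = 36/42 = 0.857
Sum = 17.29

17.29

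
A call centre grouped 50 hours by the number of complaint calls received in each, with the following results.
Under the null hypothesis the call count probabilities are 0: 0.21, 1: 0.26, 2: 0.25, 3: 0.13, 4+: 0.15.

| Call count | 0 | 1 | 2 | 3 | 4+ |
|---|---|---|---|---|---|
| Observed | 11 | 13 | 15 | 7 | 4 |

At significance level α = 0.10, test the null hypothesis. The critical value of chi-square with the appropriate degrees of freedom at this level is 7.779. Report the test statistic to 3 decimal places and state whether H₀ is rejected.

Expected counts E_i = n·p_i: 50×0.21 = 10.5, 50×0.26 = 13, 50×0.25 = 12.5, 50×0.13 = 6.5, 50×0.15 = 7.5.
χ² = (11−10.5)²/10.5 + (13−13)²/13 + (15−12.5)²/12.5 + (7−6.5)²/6.5 + (4−7.5)²/7.5
   = 0.0238 + 0.0000 + 0.5000 + 0.0385 + 1.6333
Sum = 2.196
df = 4. Since 2.196 < 7.779, we do not reject H₀.

2.196; do not reject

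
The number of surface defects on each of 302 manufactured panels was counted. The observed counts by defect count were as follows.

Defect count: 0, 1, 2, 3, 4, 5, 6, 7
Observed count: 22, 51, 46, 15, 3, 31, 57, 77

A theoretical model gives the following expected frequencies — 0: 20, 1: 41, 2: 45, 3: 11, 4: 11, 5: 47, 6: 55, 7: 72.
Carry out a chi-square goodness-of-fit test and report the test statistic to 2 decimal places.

χ² = (22−20)²/20 + (51−41)²/41 + (46−45)²/45 + (15−11)²/11 + (3−11)²/11 + (31−47)²/47 + (57−55)²/55 + (77−72)²/72
   = 0.200 + 2.439 + 0.022 + 1.455 + 5.818 + 5.447 + 0.073 + 0.347
Sum = 15.80

15.80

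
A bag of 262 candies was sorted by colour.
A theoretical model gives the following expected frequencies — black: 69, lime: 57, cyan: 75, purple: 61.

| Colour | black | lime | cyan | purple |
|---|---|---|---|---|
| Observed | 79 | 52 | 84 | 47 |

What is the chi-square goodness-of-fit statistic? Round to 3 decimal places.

6.181

cat         O        E   (O−E)²/E
black      79       69     1.4493
lime       52       57     0.4386
cyan       84       75     1.0800
purple     47       61     3.2131
Sum = 6.181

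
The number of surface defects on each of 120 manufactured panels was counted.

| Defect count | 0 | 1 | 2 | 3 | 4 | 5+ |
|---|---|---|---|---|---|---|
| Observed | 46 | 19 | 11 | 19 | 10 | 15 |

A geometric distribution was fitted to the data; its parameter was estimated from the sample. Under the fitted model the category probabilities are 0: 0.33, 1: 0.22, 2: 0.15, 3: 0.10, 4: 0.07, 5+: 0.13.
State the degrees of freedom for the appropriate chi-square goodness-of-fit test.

There are k = 6 categories and 1 parameter estimated from the data, so df = 6 − 1 − 1 = 4.

4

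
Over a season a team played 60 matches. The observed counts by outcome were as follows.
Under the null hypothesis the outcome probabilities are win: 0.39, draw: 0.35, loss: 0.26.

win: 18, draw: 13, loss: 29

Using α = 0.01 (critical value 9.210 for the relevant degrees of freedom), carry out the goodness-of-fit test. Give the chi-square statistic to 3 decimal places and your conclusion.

Expected counts E_i = n·p_i: 60×0.39 = 23.4, 60×0.35 = 21, 60×0.26 = 15.6.
χ² = (18−23.4)²/23.4 + (13−21)²/21 + (29−15.6)²/15.6
   = 1.2462 + 3.0476 + 11.5103
Sum = 15.804
df = 2. Since 15.804 > 9.210, we reject H₀.

15.804; reject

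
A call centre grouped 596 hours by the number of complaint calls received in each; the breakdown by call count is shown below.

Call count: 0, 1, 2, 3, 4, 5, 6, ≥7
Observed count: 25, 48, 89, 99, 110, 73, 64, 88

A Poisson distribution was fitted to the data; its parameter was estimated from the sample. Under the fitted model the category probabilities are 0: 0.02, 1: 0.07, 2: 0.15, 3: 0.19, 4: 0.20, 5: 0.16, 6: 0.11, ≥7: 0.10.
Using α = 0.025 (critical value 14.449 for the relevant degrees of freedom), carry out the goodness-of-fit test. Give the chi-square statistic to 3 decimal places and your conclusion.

36.614; reject

Expected counts E_i = n·p_i: 596×0.02 = 11.92, 596×0.07 = 41.72, 596×0.15 = 89.4, 596×0.19 = 113.24, 596×0.20 = 119.2, 596×0.16 = 95.36, 596×0.11 = 65.56, 596×0.10 = 59.6.
χ² = (25−11.92)²/11.92 + (48−41.72)²/41.72 + (89−89.4)²/89.4 + (99−113.24)²/113.24 + (110−119.2)²/119.2 + (73−95.36)²/95.36 + (64−65.56)²/65.56 + (88−59.6)²/59.6
   = 14.3529 + 0.9453 + 0.0018 + 1.7907 + 0.7101 + 5.2430 + 0.0371 + 13.5329
Sum = 36.614
df = 6. Since 36.614 > 14.449, we reject H₀.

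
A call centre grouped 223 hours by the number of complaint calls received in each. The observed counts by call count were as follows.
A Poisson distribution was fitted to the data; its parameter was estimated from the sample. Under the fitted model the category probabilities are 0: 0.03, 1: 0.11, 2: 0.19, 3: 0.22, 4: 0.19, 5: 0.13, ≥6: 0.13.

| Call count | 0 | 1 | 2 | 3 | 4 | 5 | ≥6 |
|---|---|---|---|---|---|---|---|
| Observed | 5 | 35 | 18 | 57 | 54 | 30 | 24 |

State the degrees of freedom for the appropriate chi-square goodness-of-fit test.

There are k = 7 categories and 1 parameter estimated from the data, so df = 7 − 1 − 1 = 5.

5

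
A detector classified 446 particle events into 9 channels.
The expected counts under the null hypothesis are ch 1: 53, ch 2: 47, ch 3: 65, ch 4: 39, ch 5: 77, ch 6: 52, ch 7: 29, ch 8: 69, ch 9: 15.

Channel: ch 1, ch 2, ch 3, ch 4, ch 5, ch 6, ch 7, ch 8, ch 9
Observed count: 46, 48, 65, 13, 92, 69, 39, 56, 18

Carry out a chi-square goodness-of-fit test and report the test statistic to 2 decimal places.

33.26

cat         O        E   (O−E)²/E
ch 1       46       53      0.925
ch 2       48       47      0.021
ch 3       65       65      0.000
ch 4       13       39     17.333
ch 5       92       77      2.922
ch 6       69       52      5.558
ch 7       39       29      3.448
ch 8       56       69      2.449
ch 9       18       15      0.600
Sum = 33.26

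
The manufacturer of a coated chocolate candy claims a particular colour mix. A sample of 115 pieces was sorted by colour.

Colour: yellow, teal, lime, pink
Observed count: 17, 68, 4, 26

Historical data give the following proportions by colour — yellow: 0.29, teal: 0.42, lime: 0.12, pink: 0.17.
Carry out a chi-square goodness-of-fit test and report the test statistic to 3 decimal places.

Expected counts E_i = n·p_i: 115×0.29 = 33.35, 115×0.42 = 48.3, 115×0.12 = 13.8, 115×0.17 = 19.55.
χ² = (17−33.35)²/33.35 + (68−48.3)²/48.3 + (4−13.8)²/13.8 + (26−19.55)²/19.55
   = 8.0157 + 8.0350 + 6.9594 + 2.1280
Sum = 25.138

25.138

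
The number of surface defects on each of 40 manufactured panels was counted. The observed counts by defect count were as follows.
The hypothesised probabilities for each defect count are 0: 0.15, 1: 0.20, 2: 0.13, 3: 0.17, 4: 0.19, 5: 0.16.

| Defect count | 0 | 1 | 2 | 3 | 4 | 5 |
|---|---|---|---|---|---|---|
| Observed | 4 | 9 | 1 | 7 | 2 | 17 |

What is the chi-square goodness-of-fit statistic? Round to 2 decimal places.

Expected counts E_i = n·p_i: 40×0.15 = 6, 40×0.20 = 8, 40×0.13 = 5.2, 40×0.17 = 6.8, 40×0.19 = 7.6, 40×0.16 = 6.4.
cat         O        E   (O−E)²/E
0           4        6      0.667
1           9        8      0.125
2           1      5.2      3.392
3           7      6.8      0.006
4           2      7.6      4.126
5          17      6.4     17.556
Sum = 25.87

25.87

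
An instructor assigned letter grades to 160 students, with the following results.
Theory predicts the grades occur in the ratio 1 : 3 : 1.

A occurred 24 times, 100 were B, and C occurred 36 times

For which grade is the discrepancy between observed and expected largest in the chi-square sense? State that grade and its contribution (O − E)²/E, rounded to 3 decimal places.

Ratio total = 5. Expected counts: 160×1/5 = 32, 160×3/5 = 96, 160×1/5 = 32.
cat         O        E   (O−E)²/E
A          24       32     2.0000
B         100       96     0.1667
C          36       32     0.5000
The largest term is for A: 2.000.

A, 2.000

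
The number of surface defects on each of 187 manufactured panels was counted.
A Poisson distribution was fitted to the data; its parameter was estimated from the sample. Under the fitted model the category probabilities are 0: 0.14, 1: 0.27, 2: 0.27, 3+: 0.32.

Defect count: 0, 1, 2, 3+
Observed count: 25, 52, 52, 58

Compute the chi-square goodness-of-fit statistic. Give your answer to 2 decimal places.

0.20

Expected counts E_i = n·p_i: 187×0.14 = 26.18, 187×0.27 = 50.49, 187×0.27 = 50.49, 187×0.32 = 59.84.
cat         O        E   (O−E)²/E
0          25    26.18      0.053
1          52    50.49      0.045
2          52    50.49      0.045
3+         58    59.84      0.057
Sum = 0.20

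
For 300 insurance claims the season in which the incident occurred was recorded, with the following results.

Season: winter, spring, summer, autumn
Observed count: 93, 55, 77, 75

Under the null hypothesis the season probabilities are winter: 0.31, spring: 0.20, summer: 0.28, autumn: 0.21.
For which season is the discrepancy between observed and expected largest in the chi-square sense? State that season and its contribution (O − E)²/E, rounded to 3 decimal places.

autumn, 2.286

Expected counts E_i = n·p_i: 300×0.31 = 93, 300×0.20 = 60, 300×0.28 = 84, 300×0.21 = 63.
winter: (93 − 93)²/93 = 0/93 = 0.0000
spring: (55 − 60)²/60 = 25/60 = 0.4167
summer: (77 − 84)²/84 = 49/84 = 0.5833
autumn: (75 − 63)²/63 = 144/63 = 2.2857
The largest term is for autumn: 2.286.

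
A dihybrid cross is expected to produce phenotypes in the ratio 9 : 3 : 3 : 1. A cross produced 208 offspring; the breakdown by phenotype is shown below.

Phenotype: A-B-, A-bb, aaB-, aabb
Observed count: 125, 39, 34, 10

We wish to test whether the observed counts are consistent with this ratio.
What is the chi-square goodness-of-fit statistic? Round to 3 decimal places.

Ratio total = 16. Expected counts: 208×9/16 = 117, 208×3/16 = 39, 208×3/16 = 39, 208×1/16 = 13.
cat         O        E   (O−E)²/E
A-B-      125      117     0.5470
A-bb       39       39     0.0000
aaB-       34       39     0.6410
aabb       10       13     0.6923
Sum = 1.880

1.880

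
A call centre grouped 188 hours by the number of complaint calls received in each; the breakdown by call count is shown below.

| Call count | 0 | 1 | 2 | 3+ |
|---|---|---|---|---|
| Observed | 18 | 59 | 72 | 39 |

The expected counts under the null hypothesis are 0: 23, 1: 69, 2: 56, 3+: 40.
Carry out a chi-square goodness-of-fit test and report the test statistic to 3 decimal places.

cat         O        E   (O−E)²/E
0          18       23     1.0870
1          59       69     1.4493
2          72       56     4.5714
3+         39       40     0.0250
Sum = 7.133

7.133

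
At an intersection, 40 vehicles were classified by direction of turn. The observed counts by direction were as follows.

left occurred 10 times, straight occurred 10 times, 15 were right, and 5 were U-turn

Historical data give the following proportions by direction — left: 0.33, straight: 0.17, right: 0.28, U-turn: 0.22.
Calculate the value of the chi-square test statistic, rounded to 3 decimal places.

Expected counts E_i = n·p_i: 40×0.33 = 13.2, 40×0.17 = 6.8, 40×0.28 = 11.2, 40×0.22 = 8.8.
cat           O        E   (O−E)²/E
left         10     13.2     0.7758
straight     10      6.8     1.5059
right        15     11.2     1.2893
U-turn        5      8.8     1.6409
Sum = 5.212

5.212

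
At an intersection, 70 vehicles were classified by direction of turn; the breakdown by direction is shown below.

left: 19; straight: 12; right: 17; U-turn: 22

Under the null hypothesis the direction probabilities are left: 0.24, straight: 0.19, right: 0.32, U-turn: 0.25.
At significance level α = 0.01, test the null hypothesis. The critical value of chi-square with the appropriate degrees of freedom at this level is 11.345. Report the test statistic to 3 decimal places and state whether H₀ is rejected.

2.874; do not reject

Expected counts E_i = n·p_i: 70×0.24 = 16.8, 70×0.19 = 13.3, 70×0.32 = 22.4, 70×0.25 = 17.5.
cat           O        E   (O−E)²/E
left         19     16.8     0.2881
straight     12     13.3     0.1271
right        17     22.4     1.3018
U-turn       22     17.5     1.1571
Sum = 2.874
df = 3. Since 2.874 < 11.345, we do not reject H₀.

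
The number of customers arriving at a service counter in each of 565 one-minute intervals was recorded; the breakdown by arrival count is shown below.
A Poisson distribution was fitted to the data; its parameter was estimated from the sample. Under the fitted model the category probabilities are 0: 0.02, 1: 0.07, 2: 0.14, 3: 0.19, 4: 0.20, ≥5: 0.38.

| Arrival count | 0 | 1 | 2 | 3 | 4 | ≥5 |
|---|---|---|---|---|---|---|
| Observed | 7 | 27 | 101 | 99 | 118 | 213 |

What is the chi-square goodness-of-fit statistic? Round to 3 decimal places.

Expected counts E_i = n·p_i: 565×0.02 = 11.3, 565×0.07 = 39.55, 565×0.14 = 79.1, 565×0.19 = 107.35, 565×0.20 = 113, 565×0.38 = 214.7.
cat         O        E   (O−E)²/E
0           7     11.3     1.6363
1          27    39.55     3.9824
2         101     79.1     6.0633
3          99   107.35     0.6495
4         118      113     0.2212
≥5        213    214.7     0.0135
Sum = 12.566

12.566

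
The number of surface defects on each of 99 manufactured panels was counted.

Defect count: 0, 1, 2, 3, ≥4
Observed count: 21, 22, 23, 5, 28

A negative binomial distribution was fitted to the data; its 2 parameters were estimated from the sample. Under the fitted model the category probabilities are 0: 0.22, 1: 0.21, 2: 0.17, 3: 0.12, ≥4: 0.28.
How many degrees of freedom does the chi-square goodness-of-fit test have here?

There are k = 5 categories and 2 parameters estimated from the data, so df = 5 − 1 − 2 = 2.

2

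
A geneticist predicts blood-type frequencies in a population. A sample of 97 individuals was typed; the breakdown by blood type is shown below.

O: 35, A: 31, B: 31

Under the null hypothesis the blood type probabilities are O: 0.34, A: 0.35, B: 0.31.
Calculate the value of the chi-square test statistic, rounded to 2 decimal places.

Expected counts E_i = n·p_i: 97×0.34 = 32.98, 97×0.35 = 33.95, 97×0.31 = 30.07.
O: (35 − 32.98)²/32.98 = 4.0804/32.98 = 0.124
A: (31 − 33.95)²/33.95 = 8.7025/33.95 = 0.256
B: (31 − 30.07)²/30.07 = 0.8649/30.07 = 0.029
Sum = 0.41

0.41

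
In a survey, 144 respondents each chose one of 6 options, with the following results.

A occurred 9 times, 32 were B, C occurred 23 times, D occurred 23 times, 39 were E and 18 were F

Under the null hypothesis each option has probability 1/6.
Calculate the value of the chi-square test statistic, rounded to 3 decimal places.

Expected count for each of the 6 categories: 144/6 = 24.
cat         O        E   (O−E)²/E
A           9       24     9.3750
B          32       24     2.6667
C          23       24     0.0417
D          23       24     0.0417
E          39       24     9.3750
F          18       24     1.5000
Sum = 23.000

23.000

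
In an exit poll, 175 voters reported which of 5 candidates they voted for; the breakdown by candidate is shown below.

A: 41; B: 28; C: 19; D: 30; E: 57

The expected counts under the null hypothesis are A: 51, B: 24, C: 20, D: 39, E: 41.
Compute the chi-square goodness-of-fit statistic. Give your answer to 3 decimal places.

10.998

cat         O        E   (O−E)²/E
A          41       51     1.9608
B          28       24     0.6667
C          19       20     0.0500
D          30       39     2.0769
E          57       41     6.2439
Sum = 10.998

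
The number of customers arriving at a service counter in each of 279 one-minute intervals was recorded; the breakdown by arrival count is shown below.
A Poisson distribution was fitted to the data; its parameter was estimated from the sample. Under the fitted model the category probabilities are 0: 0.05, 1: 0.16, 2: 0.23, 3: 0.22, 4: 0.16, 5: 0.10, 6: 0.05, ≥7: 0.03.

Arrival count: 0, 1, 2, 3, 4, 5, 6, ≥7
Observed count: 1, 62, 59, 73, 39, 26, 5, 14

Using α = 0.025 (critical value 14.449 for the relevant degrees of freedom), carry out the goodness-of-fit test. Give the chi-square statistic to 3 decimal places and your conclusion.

Expected counts E_i = n·p_i: 279×0.05 = 13.95, 279×0.16 = 44.64, 279×0.23 = 64.17, 279×0.22 = 61.38, 279×0.16 = 44.64, 279×0.10 = 27.9, 279×0.05 = 13.95, 279×0.03 = 8.37.
cat         O        E   (O−E)²/E
0           1    13.95    12.0217
1          62    44.64     6.7511
2          59    64.17     0.4165
3          73    61.38     2.1998
4          39    44.64     0.7126
5          26     27.9     0.1294
6           5    13.95     5.7421
≥7         14     8.37     3.7870
Sum = 31.760
df = 6. Since 31.760 > 14.449, we reject H₀.

31.760; reject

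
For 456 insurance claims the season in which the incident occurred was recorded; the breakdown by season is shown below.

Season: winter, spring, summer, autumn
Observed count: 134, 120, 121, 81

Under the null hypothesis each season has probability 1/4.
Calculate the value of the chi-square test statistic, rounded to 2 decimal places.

13.81

Under H₀ each category has probability 1/4, so each expected count is 456/4 = 114.
χ² = (134−114)²/114 + (120−114)²/114 + (121−114)²/114 + (81−114)²/114
   = 3.509 + 0.316 + 0.430 + 9.553
Sum = 13.81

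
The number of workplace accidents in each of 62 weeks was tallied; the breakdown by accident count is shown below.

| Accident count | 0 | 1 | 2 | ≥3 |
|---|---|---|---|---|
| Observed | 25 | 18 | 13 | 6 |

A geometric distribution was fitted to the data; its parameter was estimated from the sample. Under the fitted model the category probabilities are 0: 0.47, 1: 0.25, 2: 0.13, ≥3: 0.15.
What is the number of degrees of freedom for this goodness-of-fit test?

2

There are k = 4 categories and 1 parameter estimated from the data, so df = 4 − 1 − 1 = 2.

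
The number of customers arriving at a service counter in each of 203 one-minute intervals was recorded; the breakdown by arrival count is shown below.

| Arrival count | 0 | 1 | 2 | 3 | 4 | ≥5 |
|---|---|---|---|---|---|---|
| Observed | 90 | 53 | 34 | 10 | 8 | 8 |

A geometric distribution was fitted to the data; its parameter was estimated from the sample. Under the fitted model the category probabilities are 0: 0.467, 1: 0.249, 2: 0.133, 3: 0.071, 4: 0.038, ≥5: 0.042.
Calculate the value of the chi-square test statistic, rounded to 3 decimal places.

3.572

Expected counts E_i = n·p_i: 203×0.467 = 94.801, 203×0.249 = 50.547, 203×0.133 = 26.999, 203×0.071 = 14.413, 203×0.038 = 7.714, 203×0.042 = 8.526.
0: (90 − 94.801)²/94.801 = 23.049601/94.801 = 0.2431
1: (53 − 50.547)²/50.547 = 6.017209/50.547 = 0.1190
2: (34 − 26.999)²/26.999 = 49.014001/26.999 = 1.8154
3: (10 − 14.413)²/14.413 = 19.474569/14.413 = 1.3512
4: (8 − 7.714)²/7.714 = 0.081796/7.714 = 0.0106
≥5: (8 − 8.526)²/8.526 = 0.276676/8.526 = 0.0325
Sum = 3.572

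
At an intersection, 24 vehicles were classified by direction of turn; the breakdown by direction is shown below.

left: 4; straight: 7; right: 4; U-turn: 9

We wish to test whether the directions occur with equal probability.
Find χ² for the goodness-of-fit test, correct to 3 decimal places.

Under H₀ each category has probability 1/4, so each expected count is 24/4 = 6.
cat           O        E   (O−E)²/E
left          4        6     0.6667
straight      7        6     0.1667
right         4        6     0.6667
U-turn        9        6     1.5000
Sum = 3.000

3.000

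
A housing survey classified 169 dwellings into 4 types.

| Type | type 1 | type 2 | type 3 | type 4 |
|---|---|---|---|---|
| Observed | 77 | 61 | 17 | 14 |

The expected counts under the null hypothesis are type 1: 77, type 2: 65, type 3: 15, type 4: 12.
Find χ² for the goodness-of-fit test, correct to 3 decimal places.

cat         O        E   (O−E)²/E
type 1     77       77     0.0000
type 2     61       65     0.2462
type 3     17       15     0.2667
type 4     14       12     0.3333
Sum = 0.846

0.846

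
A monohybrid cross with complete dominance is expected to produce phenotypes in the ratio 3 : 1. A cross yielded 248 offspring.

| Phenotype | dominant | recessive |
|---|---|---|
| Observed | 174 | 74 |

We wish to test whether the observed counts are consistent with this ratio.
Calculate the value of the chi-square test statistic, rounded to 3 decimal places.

3.097

Ratio total = 4. Expected counts: 248×3/4 = 186, 248×1/4 = 62.
dominant: (174 − 186)²/186 = 144/186 = 0.7742
recessive: (74 − 62)²/62 = 144/62 = 2.3226
Sum = 3.097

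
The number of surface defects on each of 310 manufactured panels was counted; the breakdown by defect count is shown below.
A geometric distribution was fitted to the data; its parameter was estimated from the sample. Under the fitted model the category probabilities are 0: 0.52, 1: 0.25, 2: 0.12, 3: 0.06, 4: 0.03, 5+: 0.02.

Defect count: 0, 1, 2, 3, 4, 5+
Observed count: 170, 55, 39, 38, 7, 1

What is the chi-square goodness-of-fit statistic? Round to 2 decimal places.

32.26

Expected counts E_i = n·p_i: 310×0.52 = 161.2, 310×0.25 = 77.5, 310×0.12 = 37.2, 310×0.06 = 18.6, 310×0.03 = 9.3, 310×0.02 = 6.2.
χ² = (170−161.2)²/161.2 + (55−77.5)²/77.5 + (39−37.2)²/37.2 + (38−18.6)²/18.6 + (7−9.3)²/9.3 + (1−6.2)²/6.2
   = 0.480 + 6.532 + 0.087 + 20.234 + 0.569 + 4.361
Sum = 32.26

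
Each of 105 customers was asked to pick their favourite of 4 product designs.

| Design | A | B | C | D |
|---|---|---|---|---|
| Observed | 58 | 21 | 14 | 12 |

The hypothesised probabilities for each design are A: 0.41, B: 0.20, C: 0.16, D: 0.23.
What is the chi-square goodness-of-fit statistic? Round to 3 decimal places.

Expected counts E_i = n·p_i: 105×0.41 = 43.05, 105×0.20 = 21, 105×0.16 = 16.8, 105×0.23 = 24.15.
cat         O        E   (O−E)²/E
A          58    43.05     5.1917
B          21       21     0.0000
C          14     16.8     0.4667
D          12    24.15     6.1127
Sum = 11.771

11.771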